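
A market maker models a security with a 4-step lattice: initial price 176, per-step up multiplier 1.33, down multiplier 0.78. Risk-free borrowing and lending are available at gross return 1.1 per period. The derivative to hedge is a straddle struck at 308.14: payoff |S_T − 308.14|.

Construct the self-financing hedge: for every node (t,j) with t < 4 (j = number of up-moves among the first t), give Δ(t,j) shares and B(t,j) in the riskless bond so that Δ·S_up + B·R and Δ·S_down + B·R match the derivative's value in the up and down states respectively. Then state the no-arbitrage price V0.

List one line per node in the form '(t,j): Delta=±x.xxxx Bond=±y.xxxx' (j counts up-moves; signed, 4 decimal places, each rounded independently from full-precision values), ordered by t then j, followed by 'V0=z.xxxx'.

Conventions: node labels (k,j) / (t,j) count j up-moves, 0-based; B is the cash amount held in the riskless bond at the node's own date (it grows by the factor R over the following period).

Risk-neutral probability p* = (R−d)/(u−d) = (1.1−0.78)/(1.33−0.78) = 0.5818.
Terminal payoffs: V(4,0)=242.9935, V(4,1)=197.0569, V(4,2)=118.7290, V(4,3)=14.8300, V(4,4)=242.5653
(3,0): S=83.5212. Δ = (V_up−V_dn)/(S_up−S_dn) = (197.0569−242.9935)/(111.0831−65.1465) = -1.0000. V = [p*·197.0569 + (1−p*)·242.9935]/1.1 = 196.6061. B = V − Δ·S = 280.1273.
(3,1): S=142.4143. Δ = (V_up−V_dn)/(S_up−S_dn) = (118.7290−197.0569)/(189.4110−111.0831) = -1.0000. V = [p*·118.7290 + (1−p*)·197.0569]/1.1 = 137.7130. B = V − Δ·S = 280.1273.
(3,2): S=242.8346. Δ = (V_up−V_dn)/(S_up−S_dn) = (14.8300−118.7290)/(322.9700−189.4110) = -0.7779. V = [p*·14.8300 + (1−p*)·118.7290]/1.1 = 52.9806. B = V − Δ·S = 241.8879.
(3,3): S=414.0641. Δ = (V_up−V_dn)/(S_up−S_dn) = (242.5653−14.8300)/(550.7053−322.9700) = 1.0000. V = [p*·242.5653 + (1−p*)·14.8300]/1.1 = 133.9368. B = V − Δ·S = -280.1273.
(2,0): S=107.0784. Δ = (V_up−V_dn)/(S_up−S_dn) = (137.7130−196.6061)/(142.4143−83.5212) = -1.0000. V = [p*·137.7130 + (1−p*)·196.6061]/1.1 = 147.5828. B = V − Δ·S = 254.6612.
(2,1): S=182.5824. Δ = (V_up−V_dn)/(S_up−S_dn) = (52.9806−137.7130)/(242.8346−142.4143) = -0.8438. V = [p*·52.9806 + (1−p*)·137.7130]/1.1 = 80.3765. B = V − Δ·S = 234.4354.
(2,2): S=311.3264. Δ = (V_up−V_dn)/(S_up−S_dn) = (133.9368−52.9806)/(414.0641−242.8346) = 0.4728. V = [p*·133.9368 + (1−p*)·52.9806]/1.1 = 90.9840. B = V − Δ·S = -56.2091.
(1,0): S=137.2800. Δ = (V_up−V_dn)/(S_up−S_dn) = (80.3765−147.5828)/(182.5824−107.0784) = -0.8901. V = [p*·80.3765 + (1−p*)·147.5828]/1.1 = 98.6190. B = V − Δ·S = 220.8122.
(1,1): S=234.0800. Δ = (V_up−V_dn)/(S_up−S_dn) = (90.9840−80.3765)/(311.3264−182.5824) = 0.0824. V = [p*·90.9840 + (1−p*)·80.3765]/1.1 = 78.6801. B = V − Δ·S = 59.3938.
(0,0): S=176.0000. Δ = (V_up−V_dn)/(S_up−S_dn) = (78.6801−98.6190)/(234.0800−137.2800) = -0.2060. V = [p*·78.6801 + (1−p*)·98.6190]/1.1 = 79.1075. B = V − Δ·S = 115.3600.
Verification: the root portfolio costs Δ(0,0)·S0 + B(0,0) = 79.1075, matching V0.

(0,0): Delta=-0.2060 Bond=115.3600
(1,0): Delta=-0.8901 Bond=220.8122
(1,1): Delta=0.0824 Bond=59.3938
(2,0): Delta=-1.0000 Bond=254.6612
(2,1): Delta=-0.8438 Bond=234.4354
(2,2): Delta=0.4728 Bond=-56.2091
(3,0): Delta=-1.0000 Bond=280.1273
(3,1): Delta=-1.0000 Bond=280.1273
(3,2): Delta=-0.7779 Bond=241.8879
(3,3): Delta=1.0000 Bond=-280.1273
V0=79.1075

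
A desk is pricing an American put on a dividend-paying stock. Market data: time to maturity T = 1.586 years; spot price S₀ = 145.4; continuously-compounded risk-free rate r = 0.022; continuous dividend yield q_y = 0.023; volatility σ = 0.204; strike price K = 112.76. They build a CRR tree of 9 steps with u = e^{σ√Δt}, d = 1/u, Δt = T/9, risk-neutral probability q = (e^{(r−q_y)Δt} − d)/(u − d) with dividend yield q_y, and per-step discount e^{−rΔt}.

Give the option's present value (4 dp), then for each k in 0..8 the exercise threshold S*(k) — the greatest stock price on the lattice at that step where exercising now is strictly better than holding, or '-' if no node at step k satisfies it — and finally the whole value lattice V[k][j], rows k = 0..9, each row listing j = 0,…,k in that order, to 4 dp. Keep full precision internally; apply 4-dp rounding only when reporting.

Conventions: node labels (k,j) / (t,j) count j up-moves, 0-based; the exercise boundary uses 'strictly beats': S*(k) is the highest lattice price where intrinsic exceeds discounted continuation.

price = 2.4688
boundary = - - - - - - 86.9791 94.7559 103.2281
tree:
2.4688
3.8970 0.9265
6.0335 1.5917 0.2065
9.1248 2.7009 0.3912 0.0060
13.4090 4.5125 0.7413 0.0115 0.0000
19.0133 7.3875 1.4042 0.0222 0.0000 0.0000
25.7809 11.7648 2.6593 0.0426 0.0000 0.0000 0.0000
32.9195 18.0041 5.0352 0.0818 0.0000 0.0000 0.0000 0.0000
39.4722 25.7809 9.5319 0.1573 0.0000 0.0000 0.0000 0.0000 0.0000
45.4871 32.9195 18.0041 0.3022 0.0000 0.0000 0.0000 0.0000 0.0000 0.0000

Δt=0.17622  u=1.08941  d=0.91793  q=0.47758  discount=0.99613
step 9 (expiry): payoffs max(K−S,0) = 45.4871 32.9195 18.0041 0.3022 0.0000 0.0000 0.0000 0.0000 0.0000 0.0000
step 8: (k=8,j=0): S=73.2878, K−S=39.4722, hold=39.3323 ⇒ V=39.4722 exercise | (k=8,j=1): S=86.9791, K−S=25.7809, hold=25.6964 ⇒ V=25.7809 exercise | (k=8,j=2): S=103.2281, K−S=9.5319, hold=9.5131 ⇒ V=9.5319 exercise | (k=8,j=3): S=122.5127, K−S=0.0000, hold=0.1573 ⇒ V=0.1573 continue | (k=8,j=4): S=145.4000, K−S=0.0000, hold=0.0000 ⇒ V=0.0000 continue | (k=8,j=5): S=172.5630, K−S=0.0000, hold=0.0000 ⇒ V=0.0000 continue | (k=8,j=6): S=204.8004, K−S=0.0000, hold=0.0000 ⇒ V=0.0000 continue | (k=8,j=7): S=243.0603, K−S=0.0000, hold=0.0000 ⇒ V=0.0000 continue | (k=8,j=8): S=288.4677, K−S=0.0000, hold=0.0000 ⇒ V=0.0000 continue  boundary S*=103.2281
step 7: (k=7,j=0): S=79.8405, K−S=32.9195, hold=32.8061 ⇒ V=32.9195 exercise | (k=7,j=1): S=94.7559, K−S=18.0041, hold=17.9510 ⇒ V=18.0041 exercise | (k=7,j=2): S=112.4578, K−S=0.3022, hold=5.0352 ⇒ V=5.0352 continue | (k=7,j=3): S=133.4667, K−S=0.0000, hold=0.0818 ⇒ V=0.0818 continue | (k=7,j=4): S=158.4003, K−S=0.0000, hold=0.0000 ⇒ V=0.0000 continue | (k=7,j=5): S=187.9919, K−S=0.0000, hold=0.0000 ⇒ V=0.0000 continue | (k=7,j=6): S=223.1117, K−S=0.0000, hold=0.0000 ⇒ V=0.0000 continue | (k=7,j=7): S=264.7924, K−S=0.0000, hold=0.0000 ⇒ V=0.0000 continue  boundary S*=94.7559
step 6: (k=6,j=0): S=86.9791, K−S=25.7809, hold=25.6964 ⇒ V=25.7809 exercise | (k=6,j=1): S=103.2281, K−S=9.5319, hold=11.7648 ⇒ V=11.7648 continue | (k=6,j=2): S=122.5127, K−S=0.0000, hold=2.6593 ⇒ V=2.6593 continue | (k=6,j=3): S=145.4000, K−S=0.0000, hold=0.0426 ⇒ V=0.0426 continue | (k=6,j=4): S=172.5630, K−S=0.0000, hold=0.0000 ⇒ V=0.0000 continue | (k=6,j=5): S=204.8004, K−S=0.0000, hold=0.0000 ⇒ V=0.0000 continue | (k=6,j=6): S=243.0603, K−S=0.0000, hold=0.0000 ⇒ V=0.0000 continue  boundary S*=86.9791
step 5: (k=5,j=0): S=94.7559, K−S=18.0041, hold=19.0133 ⇒ V=19.0133 continue | (k=5,j=1): S=112.4578, K−S=0.3022, hold=7.3875 ⇒ V=7.3875 continue | (k=5,j=2): S=133.4667, K−S=0.0000, hold=1.4042 ⇒ V=1.4042 continue | (k=5,j=3): S=158.4003, K−S=0.0000, hold=0.0222 ⇒ V=0.0222 continue | (k=5,j=4): S=187.9919, K−S=0.0000, hold=0.0000 ⇒ V=0.0000 continue | (k=5,j=5): S=223.1117, K−S=0.0000, hold=0.0000 ⇒ V=0.0000 continue  boundary S*=-
step 4: (k=4,j=0): S=103.2281, K−S=9.5319, hold=13.4090 ⇒ V=13.4090 continue | (k=4,j=1): S=122.5127, K−S=0.0000, hold=4.5125 ⇒ V=4.5125 continue | (k=4,j=2): S=145.4000, K−S=0.0000, hold=0.7413 ⇒ V=0.7413 continue | (k=4,j=3): S=172.5630, K−S=0.0000, hold=0.0115 ⇒ V=0.0115 continue | (k=4,j=4): S=204.8004, K−S=0.0000, hold=0.0000 ⇒ V=0.0000 continue  boundary S*=-
step 3: (k=3,j=0): S=112.4578, K−S=0.3022, hold=9.1248 ⇒ V=9.1248 continue | (k=3,j=1): S=133.4667, K−S=0.0000, hold=2.7009 ⇒ V=2.7009 continue | (k=3,j=2): S=158.4003, K−S=0.0000, hold=0.3912 ⇒ V=0.3912 continue | (k=3,j=3): S=187.9919, K−S=0.0000, hold=0.0060 ⇒ V=0.0060 continue  boundary S*=-
step 2: (k=2,j=0): S=122.5127, K−S=0.0000, hold=6.0335 ⇒ V=6.0335 continue | (k=2,j=1): S=145.4000, K−S=0.0000, hold=1.5917 ⇒ V=1.5917 continue | (k=2,j=2): S=172.5630, K−S=0.0000, hold=0.2065 ⇒ V=0.2065 continue  boundary S*=-
step 1: (k=1,j=0): S=133.4667, K−S=0.0000, hold=3.8970 ⇒ V=3.8970 continue | (k=1,j=1): S=158.4003, K−S=0.0000, hold=0.9265 ⇒ V=0.9265 continue  boundary S*=-
step 0: (k=0,j=0): S=145.4000, K−S=0.0000, hold=2.4688 ⇒ V=2.4688 continue  boundary S*=-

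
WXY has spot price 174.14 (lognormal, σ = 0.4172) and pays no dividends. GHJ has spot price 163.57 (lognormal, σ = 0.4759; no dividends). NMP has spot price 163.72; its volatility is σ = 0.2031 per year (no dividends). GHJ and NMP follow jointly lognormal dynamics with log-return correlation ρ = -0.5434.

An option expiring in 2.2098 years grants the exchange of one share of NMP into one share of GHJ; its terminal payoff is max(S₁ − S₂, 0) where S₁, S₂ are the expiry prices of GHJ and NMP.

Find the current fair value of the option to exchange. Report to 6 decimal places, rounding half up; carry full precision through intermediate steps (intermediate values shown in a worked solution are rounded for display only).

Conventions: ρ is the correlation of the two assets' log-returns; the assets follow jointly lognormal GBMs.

σ_eff = √(σ₁² + σ₂² − 2ρσ₁σ₂) = √(0.4759² + 0.2031² − 2·-0.5434·0.4759·0.2031) = 0.610553
d₁ = (ln(S₁/S₂) + (q₂ − q₁ + σ_eff²/2)T) / (σ_eff√T) = (ln(163.57/163.72) + (0.0 − 0.0 + 0.186388)·2.2098) / 0.907612 = 0.452796
d₂ = d₁ − σ_eff√T = 0.452796 − 0.907612 = -0.454816
N(d₁) = 0.674652,  N(d₂) = 0.324621
V = S₁·e^{−q₁T}·N(d₁) − S₂·e^{−q₂T}·N(d₂) = 110.352853 − 53.146931 = 57.205922
Key observation: pricing in NMP-units makes this a unit-strike call on the ratio S₁/S₂ — the risk-free rate cancels and cannot affect the value.

exchange price = 57.205922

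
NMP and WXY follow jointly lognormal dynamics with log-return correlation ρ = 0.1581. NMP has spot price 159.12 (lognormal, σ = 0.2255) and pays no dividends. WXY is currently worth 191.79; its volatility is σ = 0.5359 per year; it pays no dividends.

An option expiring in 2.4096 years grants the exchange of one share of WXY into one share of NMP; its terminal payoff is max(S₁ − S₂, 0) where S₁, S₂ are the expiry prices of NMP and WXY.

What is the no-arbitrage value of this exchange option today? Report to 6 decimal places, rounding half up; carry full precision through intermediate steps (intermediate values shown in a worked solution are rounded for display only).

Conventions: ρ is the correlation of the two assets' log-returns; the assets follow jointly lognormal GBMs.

σ_eff = √(σ₁² + σ₂² − 2ρσ₁σ₂) = √(0.2255² + 0.5359² − 2·0.1581·0.2255·0.5359) = 0.547565
d₁ = (ln(S₁/S₂) + (q₂ − q₁ + σ_eff²/2)T) / (σ_eff√T) = (ln(159.12/191.79) + (0.0 − 0.0 + 0.149914)·2.4096) / 0.849979 = 0.205287
d₂ = d₁ − σ_eff√T = 0.205287 − 0.849979 = -0.644692
N(d₁) = 0.581326,  N(d₂) = 0.259563
V = S₁·e^{−q₁T}·N(d₁) − S₂·e^{−q₂T}·N(d₂) = 92.500626 − 49.781668 = 42.718958
Key observation: pricing in WXY-units makes this a unit-strike call on the ratio S₁/S₂ — the risk-free rate cancels and cannot affect the value.

exchange price = 42.718958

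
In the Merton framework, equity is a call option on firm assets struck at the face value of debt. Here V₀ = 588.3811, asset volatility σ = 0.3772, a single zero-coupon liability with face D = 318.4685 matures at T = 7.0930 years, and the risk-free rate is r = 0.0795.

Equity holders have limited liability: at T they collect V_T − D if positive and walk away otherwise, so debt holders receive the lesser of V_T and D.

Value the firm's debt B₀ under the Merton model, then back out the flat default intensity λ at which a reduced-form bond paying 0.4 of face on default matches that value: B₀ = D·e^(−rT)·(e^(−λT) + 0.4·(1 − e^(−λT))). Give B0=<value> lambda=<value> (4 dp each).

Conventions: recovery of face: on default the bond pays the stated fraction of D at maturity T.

Apply the equity-as-call identities (strike 318.4685, horizon 7.0930 years):
d₁ = [ln(V₀/D) + (r + σ²/2)T] / (σ√T)
   = [ln(588.3811/318.4685) + (0.0795 + 0.5·0.3772²)·7.0930] / (0.3772·√7.0930)
   = [0.613851 + 1.068489] / 1.004585 = 1.674662
d₂ = d₁ − σ√T = 1.674662 − 1.004585 = 0.670077
N(d₁) = 0.953000,  N(d₂) = 0.748596,  e^(−rT) = 0.568989
E₀ = V₀·N(d₁) − D·e^(−rT)·N(d₂)
   = 588.3811·0.953000 − 318.4685·0.568989·0.748596 = 425.077597
B₀ = V₀ − E₀ = 588.3811 − 425.077597 = 163.303503
e^(−λT) = (B₀·e^(rT)/D − 0.4)/(1 − 0.4) = (163.3035·1.757502/318.4685 − 0.4)/0.6 = 0.83534600
λ = −ln(0.83534600)/7.0930 = 0.025364

B0=163.3035 lambda=0.0254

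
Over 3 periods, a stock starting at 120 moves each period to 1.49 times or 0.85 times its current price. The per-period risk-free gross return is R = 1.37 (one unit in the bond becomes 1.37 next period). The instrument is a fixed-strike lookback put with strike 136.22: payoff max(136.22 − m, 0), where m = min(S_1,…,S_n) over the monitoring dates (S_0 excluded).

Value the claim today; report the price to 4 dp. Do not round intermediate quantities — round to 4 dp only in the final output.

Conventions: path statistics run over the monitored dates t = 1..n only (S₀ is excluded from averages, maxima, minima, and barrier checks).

price = 2.8160

Under the martingale measure an up-move has probability p* = 0.8125; value the claim as the probability-weighted average of per-path payoffs, discounted 3 periods at R = 1.37.
Enumerate all 2^3 = 8 price paths (U = up ×1.49, D = down ×0.85); each path with k up-moves has probability p*^k·(1−p*)^(3−k).
DDD: m=73.6950, payoff=62.5250, prob=0.006592
UDD: m=129.1830, payoff=7.0370, prob=0.028564
DUD: m=102.0000, payoff=34.2200, prob=0.028564
UUD: m=178.8000, payoff=0.0000, prob=0.123779
DDU: m=86.7000, payoff=49.5200, prob=0.028564
UDU: m=151.9800, payoff=0.0000, prob=0.123779
DUU: m=102.0000, payoff=34.2200, prob=0.123779
UUU: m=178.8000, payoff=0.0000, prob=0.536377
Price = Σ prob·payoff / R^3 = 7.240875 / 2.571353 = 2.8160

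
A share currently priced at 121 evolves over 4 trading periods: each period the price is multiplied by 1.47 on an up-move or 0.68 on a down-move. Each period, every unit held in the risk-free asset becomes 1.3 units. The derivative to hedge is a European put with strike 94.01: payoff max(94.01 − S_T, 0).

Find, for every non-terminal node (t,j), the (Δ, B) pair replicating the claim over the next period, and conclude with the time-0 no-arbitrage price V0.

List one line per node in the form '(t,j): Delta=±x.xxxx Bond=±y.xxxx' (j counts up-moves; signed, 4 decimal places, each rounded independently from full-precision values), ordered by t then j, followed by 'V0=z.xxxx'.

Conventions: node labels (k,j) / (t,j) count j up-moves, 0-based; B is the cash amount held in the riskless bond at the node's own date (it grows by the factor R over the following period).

Risk-neutral probability p* = (R−d)/(u−d) = (1.3−0.68)/(1.47−0.68) = 0.7848.
Terminal payoffs: V(4,0)=68.1385, V(4,1)=38.0820, V(4,2)=0.0000, V(4,3)=0.0000, V(4,4)=0.0000
Node (3,0) S=38.0463: V=(p*·38.0820+(1−p*)·68.1385)/1.3=34.2691; Δ=(38.0820−68.1385)/(55.9280−25.8715)=-1.0000; B=V−Δ·S=72.3154
Node (3,1) S=82.2471: V=(p*·0.0000+(1−p*)·38.0820)/1.3=6.3037; Δ=(0.0000−38.0820)/(120.9032−55.9280)=-0.5861; B=V−Δ·S=54.5088
Node (3,2) S=177.7989: V=(p*·0.0000+(1−p*)·0.0000)/1.3=0.0000; Δ=(0.0000−0.0000)/(261.3643−120.9032)=0.0000; B=V−Δ·S=0.0000
Node (3,3) S=384.3593: V=(p*·0.0000+(1−p*)·0.0000)/1.3=0.0000; Δ=(0.0000−0.0000)/(565.0081−261.3643)=0.0000; B=V−Δ·S=0.0000
Node (2,0) S=55.9504: V=(p*·6.3037+(1−p*)·34.2691)/1.3=9.4782; Δ=(6.3037−34.2691)/(82.2471−38.0463)=-0.6327; B=V−Δ·S=44.8774
Node (2,1) S=120.9516: V=(p*·0.0000+(1−p*)·6.3037)/1.3=1.0435; Δ=(0.0000−6.3037)/(177.7989−82.2471)=-0.0660; B=V−Δ·S=9.0229
Node (2,2) S=261.4689: V=(p*·0.0000+(1−p*)·0.0000)/1.3=0.0000; Δ=(0.0000−0.0000)/(384.3593−177.7989)=0.0000; B=V−Δ·S=0.0000
Node (1,0) S=82.2800: V=(p*·1.0435+(1−p*)·9.4782)/1.3=2.1989; Δ=(1.0435−9.4782)/(120.9516−55.9504)=-0.1298; B=V−Δ·S=12.8757
Node (1,1) S=177.8700: V=(p*·0.0000+(1−p*)·1.0435)/1.3=0.1727; Δ=(0.0000−1.0435)/(261.4689−120.9516)=-0.0074; B=V−Δ·S=1.4936
Node (0,0) S=121.0000: V=(p*·0.1727+(1−p*)·2.1989)/1.3=0.4683; Δ=(0.1727−2.1989)/(177.8700−82.2800)=-0.0212; B=V−Δ·S=3.0330
Check: Δ(0,0)·S0 + B(0,0) = 0.4683 = V0.

(0,0): Delta=-0.0212 Bond=3.0330
(1,0): Delta=-0.1298 Bond=12.8757
(1,1): Delta=-0.0074 Bond=1.4936
(2,0): Delta=-0.6327 Bond=44.8774
(2,1): Delta=-0.0660 Bond=9.0229
(2,2): Delta=0.0000 Bond=0.0000
(3,0): Delta=-1.0000 Bond=72.3154
(3,1): Delta=-0.5861 Bond=54.5088
(3,2): Delta=0.0000 Bond=0.0000
(3,3): Delta=0.0000 Bond=0.0000
V0=0.4683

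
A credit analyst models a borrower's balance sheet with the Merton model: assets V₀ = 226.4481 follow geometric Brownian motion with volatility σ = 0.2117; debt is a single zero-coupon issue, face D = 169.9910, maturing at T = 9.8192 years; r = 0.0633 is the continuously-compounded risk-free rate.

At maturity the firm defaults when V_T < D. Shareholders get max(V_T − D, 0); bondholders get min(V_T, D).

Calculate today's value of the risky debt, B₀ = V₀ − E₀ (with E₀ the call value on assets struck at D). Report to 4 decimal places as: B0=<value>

B0=87.7039

Apply the equity-as-call identities (strike 169.9910, horizon 9.8192 years):
d₁ = [ln(V₀/D) + (r + σ²/2)T] / (σ√T)
   = [ln(226.4481/169.9910) + (0.0633 + 0.5·0.2117²)·9.8192] / (0.2117·√9.8192)
   = [0.286770 + 0.841588] / 0.663375 = 1.700937
d₂ = d₁ − σ√T = 1.700937 − 0.663375 = 1.037562
N(d₁) = 0.955523,  N(d₂) = 0.850263,  e^(−rT) = 0.537108
E₀ = V₀·N(d₁) − D·e^(−rT)·N(d₂)
   = 226.4481·0.955523 − 169.9910·0.537108·0.850263 = 138.744203
B₀ = V₀ − E₀ = 226.4481 − 138.744203 = 87.703897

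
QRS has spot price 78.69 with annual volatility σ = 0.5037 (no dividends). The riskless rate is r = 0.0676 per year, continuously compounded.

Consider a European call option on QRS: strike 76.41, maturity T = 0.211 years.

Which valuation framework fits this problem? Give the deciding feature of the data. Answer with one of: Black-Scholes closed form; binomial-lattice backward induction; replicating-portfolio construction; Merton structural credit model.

framework: Black-Scholes closed form

Key observation: a European claim on QRS (strike 76.41) — a lognormal (GBM) underlying with constant rate and volatility — has an exact closed-form value; no lattice or capital structure is involved.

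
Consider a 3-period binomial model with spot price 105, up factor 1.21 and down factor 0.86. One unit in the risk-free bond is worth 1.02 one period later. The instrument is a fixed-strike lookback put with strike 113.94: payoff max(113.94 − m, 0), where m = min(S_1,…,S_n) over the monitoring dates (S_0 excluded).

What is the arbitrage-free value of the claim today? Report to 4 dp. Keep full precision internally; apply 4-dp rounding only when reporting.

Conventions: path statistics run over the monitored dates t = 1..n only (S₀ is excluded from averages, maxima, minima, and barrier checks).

Risk-neutral up-probability p* = (R−d)/(u−d) = (1.02−0.86)/(1.21−0.86) = 0.4571; the claim prices as the p*-weighted sum of path payoffs discounted by R^3.
Enumerate all 2^3 = 8 price paths (U = up ×1.21, D = down ×0.86); each path with k up-moves has probability p*^k·(1−p*)^(3−k).
DDD: m=66.7859, payoff=47.1541, prob=0.159977
UDD: m=93.9662, payoff=19.9738, prob=0.134717
DUD: m=90.3000, payoff=23.6400, prob=0.134717
UUD: m=127.0500, payoff=0.0000, prob=0.113446
DDU: m=77.6580, payoff=36.2820, prob=0.134717
UDU: m=109.2630, payoff=4.6770, prob=0.113446
DUU: m=90.3000, payoff=23.6400, prob=0.113446
UUU: m=127.0500, payoff=0.0000, prob=0.095534
Price = Σ prob·payoff / R^3 = 21.519353 / 1.061208 = 20.2782

price = 20.2782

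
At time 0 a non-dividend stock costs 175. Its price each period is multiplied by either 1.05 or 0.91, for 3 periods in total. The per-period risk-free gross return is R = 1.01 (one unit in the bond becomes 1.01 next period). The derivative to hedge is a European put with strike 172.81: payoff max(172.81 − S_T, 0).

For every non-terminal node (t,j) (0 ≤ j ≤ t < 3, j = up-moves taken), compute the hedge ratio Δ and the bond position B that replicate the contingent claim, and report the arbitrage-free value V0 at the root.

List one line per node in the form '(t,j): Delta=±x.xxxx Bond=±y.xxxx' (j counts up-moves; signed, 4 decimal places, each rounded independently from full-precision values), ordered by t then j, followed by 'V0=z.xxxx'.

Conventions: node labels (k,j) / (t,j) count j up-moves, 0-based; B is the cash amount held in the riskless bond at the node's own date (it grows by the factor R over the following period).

Arbitrage-free pricing uses the up-move probability p* = (R−d)/(u−d) = 0.7143, discounting each step at R = 1.01.
Payoffs at expiry: V(3,0)=40.9351, V(3,1)=20.6466, V(3,2)=0.0000, V(3,3)=0.0000
  t=2,j=0: stock 144.9175 → up 152.1634 (V=20.6466), down 131.8749 (V=40.9351). Price 26.1815; hedge Δ=-1.0000, bond B=171.0990.
  t=2,j=1: stock 167.2125 → up 175.5731 (V=0.0000), down 152.1634 (V=20.6466). Price 5.8406; hedge Δ=-0.8820, bond B=153.3165.
  t=2,j=2: stock 192.9375 → up 202.5844 (V=0.0000), down 175.5731 (V=0.0000). Price 0.0000; hedge Δ=0.0000, bond B=0.0000.
  t=1,j=0: stock 159.2500 → up 167.2125 (V=5.8406), down 144.9175 (V=26.1815). Price 11.5369; hedge Δ=-0.9124, bond B=156.8289.
  t=1,j=1: stock 183.7500 → up 192.9375 (V=0.0000), down 167.2125 (V=5.8406). Price 1.6522; hedge Δ=-0.2270, bond B=43.3710.
  t=0,j=0: stock 175.0000 → up 183.7500 (V=1.6522), down 159.2500 (V=11.5369). Price 4.4321; hedge Δ=-0.4035, bond B=75.0372.
As a check, the time-0 holding Δ(0,0)·S0 + B(0,0) comes to 4.4321 — exactly V0.

(0,0): Delta=-0.4035 Bond=75.0372
(1,0): Delta=-0.9124 Bond=156.8289
(1,1): Delta=-0.2270 Bond=43.3710
(2,0): Delta=-1.0000 Bond=171.0990
(2,1): Delta=-0.8820 Bond=153.3165
(2,2): Delta=0.0000 Bond=0.0000
V0=4.4321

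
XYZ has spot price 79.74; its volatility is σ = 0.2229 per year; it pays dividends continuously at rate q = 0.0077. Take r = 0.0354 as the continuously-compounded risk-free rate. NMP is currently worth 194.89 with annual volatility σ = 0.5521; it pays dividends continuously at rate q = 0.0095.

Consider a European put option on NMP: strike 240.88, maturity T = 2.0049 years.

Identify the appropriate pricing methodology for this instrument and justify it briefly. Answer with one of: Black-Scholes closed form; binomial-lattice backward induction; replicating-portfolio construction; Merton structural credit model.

framework: Black-Scholes closed form

Key observation: everything needed for the exact continuous-time valuation of the European put on NMP (strike 240.88) is given, and no feature rules the closed form out.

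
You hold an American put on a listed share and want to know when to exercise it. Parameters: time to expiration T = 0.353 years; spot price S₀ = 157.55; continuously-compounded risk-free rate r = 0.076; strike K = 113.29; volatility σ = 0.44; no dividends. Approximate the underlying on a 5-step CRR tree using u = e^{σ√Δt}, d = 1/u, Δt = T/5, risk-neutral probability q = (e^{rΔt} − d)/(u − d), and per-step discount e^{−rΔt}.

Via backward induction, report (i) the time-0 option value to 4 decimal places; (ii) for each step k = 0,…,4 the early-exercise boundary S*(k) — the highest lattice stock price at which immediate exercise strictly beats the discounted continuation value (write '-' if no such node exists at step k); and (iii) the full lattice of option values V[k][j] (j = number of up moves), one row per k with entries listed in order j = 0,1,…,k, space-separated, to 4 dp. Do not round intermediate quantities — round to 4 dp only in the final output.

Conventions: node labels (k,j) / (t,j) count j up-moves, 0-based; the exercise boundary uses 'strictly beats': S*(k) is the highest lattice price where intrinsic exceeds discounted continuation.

price = 1.2343
boundary = - - - - 98.7014
tree:
1.2343
2.3041 0.1509
4.2835 0.2997 0.0000
7.9263 0.5952 0.0000 0.0000
14.5886 1.1821 0.0000 0.0000 0.0000
25.4789 2.3477 0.0000 0.0000 0.0000 0.0000

Δt=0.07060  u=1.12402  d=0.88966  q=0.49376  discount=0.99465
step 5 (expiry): payoffs max(K−S,0) = 25.4789 2.3477 0.0000 0.0000 0.0000 0.0000
step 4: (k=4,j=0): S=98.7014, K−S=14.5886, hold=13.9823 ⇒ V=14.5886 exercise | (k=4,j=1): S=124.7013, K−S=0.0000, hold=1.1821 ⇒ V=1.1821 continue | (k=4,j=2): S=157.5500, K−S=0.0000, hold=0.0000 ⇒ V=0.0000 continue | (k=4,j=3): S=199.0517, K−S=0.0000, hold=0.0000 ⇒ V=0.0000 continue | (k=4,j=4): S=251.4858, K−S=0.0000, hold=0.0000 ⇒ V=0.0000 continue  boundary S*=98.7014
step 3: (k=3,j=0): S=110.9423, K−S=2.3477, hold=7.9263 ⇒ V=7.9263 continue | (k=3,j=1): S=140.1666, K−S=0.0000, hold=0.5952 ⇒ V=0.5952 continue | (k=3,j=2): S=177.0892, K−S=0.0000, hold=0.0000 ⇒ V=0.0000 continue | (k=3,j=3): S=223.7380, K−S=0.0000, hold=0.0000 ⇒ V=0.0000 continue  boundary S*=-
step 2: (k=2,j=0): S=124.7013, K−S=0.0000, hold=4.2835 ⇒ V=4.2835 continue | (k=2,j=1): S=157.5500, K−S=0.0000, hold=0.2997 ⇒ V=0.2997 continue | (k=2,j=2): S=199.0517, K−S=0.0000, hold=0.0000 ⇒ V=0.0000 continue  boundary S*=-
step 1: (k=1,j=0): S=140.1666, K−S=0.0000, hold=2.3041 ⇒ V=2.3041 continue | (k=1,j=1): S=177.0892, K−S=0.0000, hold=0.1509 ⇒ V=0.1509 continue  boundary S*=-
step 0: (k=0,j=0): S=157.5500, K−S=0.0000, hold=1.2343 ⇒ V=1.2343 continue  boundary S*=-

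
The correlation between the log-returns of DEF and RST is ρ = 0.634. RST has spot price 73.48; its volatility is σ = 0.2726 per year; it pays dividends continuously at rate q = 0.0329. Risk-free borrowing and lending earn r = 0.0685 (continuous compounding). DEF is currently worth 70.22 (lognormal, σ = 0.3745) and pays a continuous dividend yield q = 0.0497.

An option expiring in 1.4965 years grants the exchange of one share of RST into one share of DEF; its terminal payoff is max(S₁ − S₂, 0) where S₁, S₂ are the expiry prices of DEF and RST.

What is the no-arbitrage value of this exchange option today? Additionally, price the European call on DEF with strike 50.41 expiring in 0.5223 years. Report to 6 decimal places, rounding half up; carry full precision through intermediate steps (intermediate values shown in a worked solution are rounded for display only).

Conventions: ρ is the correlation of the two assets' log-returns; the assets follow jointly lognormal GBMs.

exchange price = 7.372118
price(DEF call K=50.41) = 20.549537

σ_eff = √(σ₁² + σ₂² − 2ρσ₁σ₂) = √(0.3745² + 0.2726² − 2·0.634·0.3745·0.2726) = 0.291741
d₁ = (ln(S₁/S₂) + (q₂ − q₁ + σ_eff²/2)T) / (σ_eff√T) = (ln(70.22/73.48) + (0.0329 − 0.0497 + 0.042556)·1.4965) / 0.356891 = -0.019154
d₂ = d₁ − σ_eff√T = -0.019154 − 0.356891 = -0.376044
N(d₁) = 0.492359,  N(d₂) = 0.353442
V = S₁·e^{−q₁T}·N(d₁) − S₂·e^{−q₂T}·N(d₂) = 32.095324 − 24.723205 = 7.372118
[vanilla: DEF call K=50.41]
σ√T = 0.3745·√0.5223 = 0.270652
d₁ = (ln(S/K) + (r−q+σ²/2)T) / (σ√T) = (ln(70.22/50.41) + (0.0685−0.0497+0.3745²/2)·0.5223) / 0.270652 = (0.331444 + 0.046446) / 0.270652 = 1.396216
d₂ = d₁ − σ√T = 1.396216 − 0.270652 = 1.125564
e^{−rT} = 0.964855
e^{−qT} = 0.974376
N(d₁) = 0.918675,  N(d₂) = 0.869825
price = S·e^{−qT}·N(d₁) − K·e^{−rT}·N(d₂) = 62.856371 − 42.306835 = 20.549537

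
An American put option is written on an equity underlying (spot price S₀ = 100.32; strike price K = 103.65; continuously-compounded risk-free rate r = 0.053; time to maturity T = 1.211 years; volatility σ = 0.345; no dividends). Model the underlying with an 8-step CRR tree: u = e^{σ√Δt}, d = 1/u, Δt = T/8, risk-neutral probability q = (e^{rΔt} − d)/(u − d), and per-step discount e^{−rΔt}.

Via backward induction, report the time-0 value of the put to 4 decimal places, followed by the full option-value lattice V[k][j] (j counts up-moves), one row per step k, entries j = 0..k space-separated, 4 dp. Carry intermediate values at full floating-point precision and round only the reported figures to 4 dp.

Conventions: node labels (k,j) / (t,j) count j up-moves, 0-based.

price = 14.2568
tree:
14.2568
20.1728 8.4865
27.6540 12.9106 4.1360
36.5839 19.0437 6.8984 1.4008
45.0081 27.0346 11.2462 2.5996 0.2074
52.3741 36.5839 17.7857 4.7944 0.4152 0.0000
58.8149 45.0081 26.9496 8.7779 0.8311 0.0000 0.0000
64.4466 52.3741 36.5839 15.9312 1.6636 0.0000 0.0000 0.0000
69.3710 58.8149 45.0081 26.9496 3.3300 0.0000 0.0000 0.0000 0.0000

Δt=0.15138, u=1.14365, d=0.87439, q=0.49641, disc=e^(-rΔt)=0.99201
k=8 terminal: V=max(K-S,0) → 69.3710 58.8149 45.0081 26.9496 3.3300 0.0000 0.0000 0.0000 0.0000
k=7: j=0 S=39.2034 intr=64.4466 cont=63.6184 V=64.4466[EX]; j=1 S=51.2759 intr=52.3741 cont=51.5459 V=52.3741[EX]; j=2 S=67.0661 intr=36.5839 cont=35.7557 V=36.5839[EX]; j=3 S=87.7188 intr=15.9312 cont=15.1030 V=15.9312[EX]; j=4 S=114.7314 intr=0.0000 cont=1.6636 V=1.6636[hold]; j=5 S=150.0625 intr=0.0000 cont=0.0000 V=0.0000[hold]; j=6 S=196.2736 intr=0.0000 cont=0.0000 V=0.0000[hold]; j=7 S=256.7153 intr=0.0000 cont=0.0000 V=0.0000[hold]
k=6: j=0 S=44.8351 intr=58.8149 cont=57.9867 V=58.8149[EX]; j=1 S=58.6419 intr=45.0081 cont=44.1799 V=45.0081[EX]; j=2 S=76.7004 intr=26.9496 cont=26.1213 V=26.9496[EX]; j=3 S=100.3200 intr=3.3300 cont=8.7779 V=8.7779[hold]; j=4 S=131.2131 intr=0.0000 cont=0.8311 V=0.8311[hold]; j=5 S=171.6197 intr=0.0000 cont=0.0000 V=0.0000[hold]; j=6 S=224.4693 intr=0.0000 cont=0.0000 V=0.0000[hold]
k=5: j=0 S=51.2759 intr=52.3741 cont=51.5459 V=52.3741[EX]; j=1 S=67.0661 intr=36.5839 cont=35.7557 V=36.5839[EX]; j=2 S=87.7188 intr=15.9312 cont=17.7857 V=17.7857[hold]; j=3 S=114.7314 intr=0.0000 cont=4.7944 V=4.7944[hold]; j=4 S=150.0625 intr=0.0000 cont=0.4152 V=0.4152[hold]; j=5 S=196.2736 intr=0.0000 cont=0.0000 V=0.0000[hold]
k=4: j=0 S=58.6419 intr=45.0081 cont=44.1799 V=45.0081[EX]; j=1 S=76.7004 intr=26.9496 cont=27.0346 V=27.0346[hold]; j=2 S=100.3200 intr=3.3300 cont=11.2462 V=11.2462[hold]; j=3 S=131.2131 intr=0.0000 cont=2.5996 V=2.5996[hold]; j=4 S=171.6197 intr=0.0000 cont=0.2074 V=0.2074[hold]
k=3: j=0 S=67.0661 intr=36.5839 cont=35.7975 V=36.5839[EX]; j=1 S=87.7188 intr=15.9312 cont=19.0437 V=19.0437[hold]; j=2 S=114.7314 intr=0.0000 cont=6.8984 V=6.8984[hold]; j=3 S=150.0625 intr=0.0000 cont=1.4008 V=1.4008[hold]
k=2: j=0 S=76.7004 intr=26.9496 cont=27.6540 V=27.6540[hold]; j=1 S=100.3200 intr=3.3300 cont=12.9106 V=12.9106[hold]; j=2 S=131.2131 intr=0.0000 cont=4.1360 V=4.1360[hold]
k=1: j=0 S=87.7188 intr=15.9312 cont=20.1728 V=20.1728[hold]; j=1 S=114.7314 intr=0.0000 cont=8.4865 V=8.4865[hold]
k=0: j=0 S=100.3200 intr=3.3300 cont=14.2568 V=14.2568[hold]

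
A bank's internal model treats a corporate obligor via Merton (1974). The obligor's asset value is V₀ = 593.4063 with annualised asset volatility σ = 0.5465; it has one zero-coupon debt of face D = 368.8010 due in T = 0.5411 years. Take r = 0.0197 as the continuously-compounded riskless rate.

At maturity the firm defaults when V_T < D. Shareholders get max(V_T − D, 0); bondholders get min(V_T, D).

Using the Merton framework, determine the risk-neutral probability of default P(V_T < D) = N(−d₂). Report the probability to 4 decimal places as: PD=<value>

PD=0.1566

Apply the equity-as-call identities (strike 368.8010, horizon 0.5411 years):
d₁ = [ln(V₀/D) + (r + σ²/2)T] / (σ√T)
   = [ln(593.4063/368.8010) + (0.0197 + 0.5·0.5465²)·0.5411] / (0.5465·√0.5411)
   = [0.475622 + 0.091463] / 0.402003 = 1.410650
d₂ = d₁ − σ√T = 1.410650 − 0.402003 = 1.008647
risk-neutral PD = N(−d₂) = N(-1.008647) = 0.156572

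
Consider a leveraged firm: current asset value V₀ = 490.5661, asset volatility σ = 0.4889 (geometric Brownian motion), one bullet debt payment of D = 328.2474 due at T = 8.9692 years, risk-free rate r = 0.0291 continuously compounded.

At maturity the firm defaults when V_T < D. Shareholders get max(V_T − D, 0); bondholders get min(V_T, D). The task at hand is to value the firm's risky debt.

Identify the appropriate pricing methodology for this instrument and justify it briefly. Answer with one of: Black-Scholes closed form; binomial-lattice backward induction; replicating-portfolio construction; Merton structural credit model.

Key observation: the question is about default risk generated by asset-value dynamics against a debt face of 328.2474 — the structural framework prices exactly that.

framework: Merton structural credit model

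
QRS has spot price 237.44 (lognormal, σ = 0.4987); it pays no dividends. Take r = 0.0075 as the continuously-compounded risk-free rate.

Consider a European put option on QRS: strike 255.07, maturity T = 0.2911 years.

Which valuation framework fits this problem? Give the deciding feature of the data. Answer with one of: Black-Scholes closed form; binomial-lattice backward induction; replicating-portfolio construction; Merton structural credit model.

Key observation: everything needed for the exact continuous-time valuation of the European put on QRS (strike 255.07) is given, and no feature rules the closed form out.

framework: Black-Scholes closed form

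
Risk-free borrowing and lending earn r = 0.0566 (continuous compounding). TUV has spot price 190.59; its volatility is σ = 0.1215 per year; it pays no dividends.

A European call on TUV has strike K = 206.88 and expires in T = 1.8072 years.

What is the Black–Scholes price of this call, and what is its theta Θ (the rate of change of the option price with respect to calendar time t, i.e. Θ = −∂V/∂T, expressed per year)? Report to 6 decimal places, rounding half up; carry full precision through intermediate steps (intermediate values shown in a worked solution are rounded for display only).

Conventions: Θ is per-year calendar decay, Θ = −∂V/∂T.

price = 14.287551
Θ = -8.828438

σ√T = 0.1215·√1.8072 = 0.163335
d₁ = (ln(S/K) + (r+σ²/2)T) / (σ√T) = (ln(190.59/206.88) + (0.0566+0.1215²/2)·1.8072) / 0.163335 = (-0.082014 + 0.115627) / 0.163335 = 0.205787
d₂ = d₁ − σ√T = 0.205787 − 0.163335 = 0.042452
e^{−rT} = 0.902770
N(d₁) = 0.581522,  N(d₂) = 0.516931
Call price V = S·N(d₁) − K·e^{−rT}·N(d₂) = 110.832186 − 96.544635 = 14.287551
φ(d₁) = (1/√(2π))·e^{−d₁²/2} = 0.390584
Θ = −S·φ(d₁)·σ/(2√T) − r·K·e^{−rT}·N(d₂) = −3.364012 − 5.464426 = -8.828438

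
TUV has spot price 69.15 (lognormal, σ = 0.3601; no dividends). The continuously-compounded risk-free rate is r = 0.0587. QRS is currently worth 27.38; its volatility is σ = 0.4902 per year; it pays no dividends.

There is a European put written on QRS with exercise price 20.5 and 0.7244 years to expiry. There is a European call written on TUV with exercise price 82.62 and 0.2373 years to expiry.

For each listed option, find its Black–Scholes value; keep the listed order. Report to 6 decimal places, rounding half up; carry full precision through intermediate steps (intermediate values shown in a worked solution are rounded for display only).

price(QRS put K=20.5) = 1.157472
price(TUV call K=82.62) = 1.236335

[QRS put K=20.5]
σ√T = 0.4902·√0.7244 = 0.417218
d₁ = (ln(S/K) + (r+σ²/2)T) / (σ√T) = (ln(27.38/20.5) + (0.0587+0.4902²/2)·0.7244) / 0.417218 = (0.289388 + 0.129558) / 0.417218 = 1.004142
d₂ = d₁ − σ√T = 1.004142 − 0.417218 = 0.586924
e^{−rT} = 0.958369
N(−d₁) = 0.157655,  N(−d₂) = 0.278627
price = K·e^{−rT}·N(−d₂) − S·N(−d₁) = 5.474071 − 4.316599 = 1.157472
[TUV call K=82.62]
σ√T = 0.3601·√0.2373 = 0.175417
d₁ = (ln(S/K) + (r+σ²/2)T) / (σ√T) = (ln(69.15/82.62) + (0.0587+0.3601²/2)·0.2373) / 0.175417 = (-0.177974 + 0.029315) / 0.175417 = -0.847458
d₂ = d₁ − σ√T = -0.847458 − 0.175417 = -1.022875
e^{−rT} = 0.986167
N(d₁) = 0.198370,  N(d₂) = 0.153183
price = S·N(d₁) − K·e^{−rT}·N(d₂) = 13.717283 − 12.480948 = 1.236335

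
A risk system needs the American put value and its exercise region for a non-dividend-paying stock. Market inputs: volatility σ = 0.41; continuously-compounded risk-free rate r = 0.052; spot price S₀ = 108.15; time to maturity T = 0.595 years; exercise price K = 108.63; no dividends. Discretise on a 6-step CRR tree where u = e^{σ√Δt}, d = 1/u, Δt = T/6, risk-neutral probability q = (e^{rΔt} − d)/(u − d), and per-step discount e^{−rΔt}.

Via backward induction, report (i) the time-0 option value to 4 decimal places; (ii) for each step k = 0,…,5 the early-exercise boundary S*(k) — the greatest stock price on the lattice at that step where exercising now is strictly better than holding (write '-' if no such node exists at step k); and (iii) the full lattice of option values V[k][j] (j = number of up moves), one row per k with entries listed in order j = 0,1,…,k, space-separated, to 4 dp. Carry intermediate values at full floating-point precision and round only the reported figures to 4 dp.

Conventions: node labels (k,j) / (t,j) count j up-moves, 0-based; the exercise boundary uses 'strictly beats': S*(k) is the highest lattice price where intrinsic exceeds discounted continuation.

price = 12.1073
boundary = - - - 73.4190 83.5375 95.0504
tree:
12.1073
18.0179 6.0276
25.8071 10.0280 1.8899
35.2110 16.2036 3.6480 0.0635
44.1038 25.0925 7.0393 0.1247 0.0000
51.9195 35.2110 13.5796 0.2446 0.0000 0.0000
58.7886 44.1038 25.0925 0.4800 0.0000 0.0000 0.0000

Δt=0.09917  u=1.13782  d=0.87888  q=0.48773  discount=0.99486
step 6 (expiry): payoffs max(K−S,0) = 58.7886 44.1038 25.0925 0.4800 0.0000 0.0000 0.0000
step 5: (k=5,j=0): S=56.7105, K−S=51.9195, hold=51.3608 ⇒ V=51.9195 exercise | (k=5,j=1): S=73.4190, K−S=35.2110, hold=34.6523 ⇒ V=35.2110 exercise | (k=5,j=2): S=95.0504, K−S=13.5796, hold=13.0209 ⇒ V=13.5796 exercise | (k=5,j=3): S=123.0550, K−S=0.0000, hold=0.2446 ⇒ V=0.2446 continue | (k=5,j=4): S=159.3105, K−S=0.0000, hold=0.0000 ⇒ V=0.0000 continue | (k=5,j=5): S=206.2480, K−S=0.0000, hold=0.0000 ⇒ V=0.0000 continue  boundary S*=95.0504
step 4: (k=4,j=0): S=64.5262, K−S=44.1038, hold=43.5451 ⇒ V=44.1038 exercise | (k=4,j=1): S=83.5375, K−S=25.0925, hold=24.5338 ⇒ V=25.0925 exercise | (k=4,j=2): S=108.1500, K−S=0.4800, hold=7.0393 ⇒ V=7.0393 continue | (k=4,j=3): S=140.0141, K−S=0.0000, hold=0.1247 ⇒ V=0.1247 continue | (k=4,j=4): S=181.2663, K−S=0.0000, hold=0.0000 ⇒ V=0.0000 continue  boundary S*=83.5375
step 3: (k=3,j=0): S=73.4190, K−S=35.2110, hold=34.6523 ⇒ V=35.2110 exercise | (k=3,j=1): S=95.0504, K−S=13.5796, hold=16.2036 ⇒ V=16.2036 continue | (k=3,j=2): S=123.0550, K−S=0.0000, hold=3.6480 ⇒ V=3.6480 continue | (k=3,j=3): S=159.3105, K−S=0.0000, hold=0.0635 ⇒ V=0.0635 continue  boundary S*=73.4190
step 2: (k=2,j=0): S=83.5375, K−S=25.0925, hold=25.8071 ⇒ V=25.8071 continue | (k=2,j=1): S=108.1500, K−S=0.4800, hold=10.0280 ⇒ V=10.0280 continue | (k=2,j=2): S=140.0141, K−S=0.0000, hold=1.8899 ⇒ V=1.8899 continue  boundary S*=-
step 1: (k=1,j=0): S=95.0504, K−S=13.5796, hold=18.0179 ⇒ V=18.0179 continue | (k=1,j=1): S=123.0550, K−S=0.0000, hold=6.0276 ⇒ V=6.0276 continue  boundary S*=-
step 0: (k=0,j=0): S=108.1500, K−S=0.4800, hold=12.1073 ⇒ V=12.1073 continue  boundary S*=-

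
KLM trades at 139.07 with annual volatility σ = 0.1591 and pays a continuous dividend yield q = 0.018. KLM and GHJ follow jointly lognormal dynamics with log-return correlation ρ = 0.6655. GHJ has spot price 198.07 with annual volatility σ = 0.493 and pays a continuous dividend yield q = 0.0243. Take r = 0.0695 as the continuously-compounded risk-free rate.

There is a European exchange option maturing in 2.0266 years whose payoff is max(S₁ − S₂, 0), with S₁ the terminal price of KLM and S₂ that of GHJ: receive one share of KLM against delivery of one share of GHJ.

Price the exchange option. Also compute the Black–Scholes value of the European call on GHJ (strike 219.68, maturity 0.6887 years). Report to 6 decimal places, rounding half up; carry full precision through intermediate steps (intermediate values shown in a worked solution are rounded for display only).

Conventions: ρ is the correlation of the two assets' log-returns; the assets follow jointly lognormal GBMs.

exchange price = 15.334505
price(GHJ call K=219.68) = 25.947193

σ_eff = √(σ₁² + σ₂² − 2ρσ₁σ₂) = √(0.1591² + 0.493² − 2·0.6655·0.1591·0.493) = 0.404924
d₁ = (ln(S₁/S₂) + (q₂ − q₁ + σ_eff²/2)T) / (σ_eff√T) = (ln(139.07/198.07) + (0.0243 − 0.018 + 0.081982)·2.0266) / 0.576444 = -0.303120
d₂ = d₁ − σ_eff√T = -0.303120 − 0.576444 = -0.879564
N(d₁) = 0.380899,  N(d₂) = 0.189548
V = S₁·e^{−q₁T}·N(d₁) − S₂·e^{−q₂T}·N(d₂) = 51.074128 − 35.739623 = 15.334505
[vanilla: GHJ call K=219.68]
σ√T = 0.493·√0.6887 = 0.409131
d₁ = (ln(S/K) + (r−q+σ²/2)T) / (σ√T) = (ln(198.07/219.68) + (0.0695−0.0243+0.493²/2)·0.6887) / 0.409131 = (-0.103551 + 0.114823) / 0.409131 = 0.027550
d₂ = d₁ − σ√T = 0.027550 − 0.409131 = -0.381580
e^{−rT} = 0.953263
e^{−qT} = 0.983404
N(d₁) = 0.510990,  N(d₂) = 0.351386
price = S·e^{−qT}·N(d₁) − K·e^{−rT}·N(d₂) = 99.531993 − 73.584800 = 25.947193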